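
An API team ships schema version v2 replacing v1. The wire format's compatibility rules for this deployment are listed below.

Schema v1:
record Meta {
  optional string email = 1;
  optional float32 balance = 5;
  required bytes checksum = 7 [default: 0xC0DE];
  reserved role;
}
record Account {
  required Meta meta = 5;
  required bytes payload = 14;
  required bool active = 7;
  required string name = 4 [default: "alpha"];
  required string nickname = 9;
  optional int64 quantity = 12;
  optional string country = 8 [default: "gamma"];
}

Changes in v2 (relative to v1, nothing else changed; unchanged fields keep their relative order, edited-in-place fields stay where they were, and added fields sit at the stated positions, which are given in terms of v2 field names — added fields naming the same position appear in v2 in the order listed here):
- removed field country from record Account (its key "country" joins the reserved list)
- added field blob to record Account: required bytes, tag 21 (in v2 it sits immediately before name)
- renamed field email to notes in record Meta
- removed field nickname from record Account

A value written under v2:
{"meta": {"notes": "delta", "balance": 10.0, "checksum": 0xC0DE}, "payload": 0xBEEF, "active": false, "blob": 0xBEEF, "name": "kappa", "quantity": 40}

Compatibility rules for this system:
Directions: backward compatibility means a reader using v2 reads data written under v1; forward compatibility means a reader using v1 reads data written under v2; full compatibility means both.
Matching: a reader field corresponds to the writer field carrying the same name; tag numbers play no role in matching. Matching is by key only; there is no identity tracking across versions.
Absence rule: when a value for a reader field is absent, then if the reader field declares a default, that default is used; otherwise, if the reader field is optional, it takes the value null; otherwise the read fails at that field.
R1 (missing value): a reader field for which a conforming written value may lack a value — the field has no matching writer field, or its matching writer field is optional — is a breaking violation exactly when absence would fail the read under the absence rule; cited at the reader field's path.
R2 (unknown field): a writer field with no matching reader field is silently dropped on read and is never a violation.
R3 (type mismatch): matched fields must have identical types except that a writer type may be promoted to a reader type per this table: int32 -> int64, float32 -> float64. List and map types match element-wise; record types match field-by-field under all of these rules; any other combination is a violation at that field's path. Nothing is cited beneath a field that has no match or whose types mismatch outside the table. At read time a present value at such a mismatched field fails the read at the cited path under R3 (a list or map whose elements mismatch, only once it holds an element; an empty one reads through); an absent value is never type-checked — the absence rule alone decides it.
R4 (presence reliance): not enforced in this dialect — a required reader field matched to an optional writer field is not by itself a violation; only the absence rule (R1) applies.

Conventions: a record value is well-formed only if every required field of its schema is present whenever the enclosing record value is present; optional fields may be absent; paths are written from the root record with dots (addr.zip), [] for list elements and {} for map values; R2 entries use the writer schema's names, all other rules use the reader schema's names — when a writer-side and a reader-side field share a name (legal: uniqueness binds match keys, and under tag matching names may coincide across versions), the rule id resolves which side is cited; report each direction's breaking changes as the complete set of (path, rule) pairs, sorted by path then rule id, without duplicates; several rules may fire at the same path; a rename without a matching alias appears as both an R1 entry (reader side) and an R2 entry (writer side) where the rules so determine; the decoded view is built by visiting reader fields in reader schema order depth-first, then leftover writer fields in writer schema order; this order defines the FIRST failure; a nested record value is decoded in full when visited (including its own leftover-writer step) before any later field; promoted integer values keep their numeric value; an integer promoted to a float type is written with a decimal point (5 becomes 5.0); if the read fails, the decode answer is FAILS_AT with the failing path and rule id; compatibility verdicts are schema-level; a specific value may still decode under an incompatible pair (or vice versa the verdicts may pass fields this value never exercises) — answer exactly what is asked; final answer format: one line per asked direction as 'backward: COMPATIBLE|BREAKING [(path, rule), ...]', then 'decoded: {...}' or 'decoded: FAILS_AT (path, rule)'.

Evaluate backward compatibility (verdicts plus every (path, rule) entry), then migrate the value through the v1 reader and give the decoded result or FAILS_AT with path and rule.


in Account below, arrows point writer -> reader
backward pass over Account, reader schema v2, writer schema v1:
  meta: paired with writer meta (Meta -> Meta; writer required)
  payload: paired with writer payload (bytes -> bytes; writer required)
  active: paired with writer active (bool -> bool; writer required)
  blob: no writer-side match
  name: paired with writer name (string -> string; writer required)
  quantity: paired with writer quantity (int64 -> int64; writer optional)
  leftover writer field: nickname
  leftover writer field: country
  meta.notes: no writer-side match
  meta.balance: paired with writer meta.balance (float32 -> float32; writer optional)
  meta.checksum: paired with writer meta.checksum (bytes -> bytes; writer required)
  leftover writer field: meta.email
  R1 fires at blob
  => 1 violation(s): backward is BREAKING for Account
migrating the Account value to v1:
  meta.email := null (absent, optional -> null)
  meta.balance := 10.0
  meta.checksum := 0xC0DE
  writer meta.notes: unknown -> dropped
  payload := 0xBEEF
  active := false
  name := "kappa"
  read fails at nickname under R1 (no fill)
  => FAILS_AT (nickname, R1)
checking off the Account differences that do not matter here:
  removed field country from record Account (its key "country" joins the reserved list) -> no rule fires on it in Account's dialect; the asked verdict holds
  renamed field email to notes in record Meta -> no rule fires on it in Account's dialect; the asked verdict holds

backward: BREAKING [(blob, R1)]; decoded: FAILS_AT (nickname, R1)


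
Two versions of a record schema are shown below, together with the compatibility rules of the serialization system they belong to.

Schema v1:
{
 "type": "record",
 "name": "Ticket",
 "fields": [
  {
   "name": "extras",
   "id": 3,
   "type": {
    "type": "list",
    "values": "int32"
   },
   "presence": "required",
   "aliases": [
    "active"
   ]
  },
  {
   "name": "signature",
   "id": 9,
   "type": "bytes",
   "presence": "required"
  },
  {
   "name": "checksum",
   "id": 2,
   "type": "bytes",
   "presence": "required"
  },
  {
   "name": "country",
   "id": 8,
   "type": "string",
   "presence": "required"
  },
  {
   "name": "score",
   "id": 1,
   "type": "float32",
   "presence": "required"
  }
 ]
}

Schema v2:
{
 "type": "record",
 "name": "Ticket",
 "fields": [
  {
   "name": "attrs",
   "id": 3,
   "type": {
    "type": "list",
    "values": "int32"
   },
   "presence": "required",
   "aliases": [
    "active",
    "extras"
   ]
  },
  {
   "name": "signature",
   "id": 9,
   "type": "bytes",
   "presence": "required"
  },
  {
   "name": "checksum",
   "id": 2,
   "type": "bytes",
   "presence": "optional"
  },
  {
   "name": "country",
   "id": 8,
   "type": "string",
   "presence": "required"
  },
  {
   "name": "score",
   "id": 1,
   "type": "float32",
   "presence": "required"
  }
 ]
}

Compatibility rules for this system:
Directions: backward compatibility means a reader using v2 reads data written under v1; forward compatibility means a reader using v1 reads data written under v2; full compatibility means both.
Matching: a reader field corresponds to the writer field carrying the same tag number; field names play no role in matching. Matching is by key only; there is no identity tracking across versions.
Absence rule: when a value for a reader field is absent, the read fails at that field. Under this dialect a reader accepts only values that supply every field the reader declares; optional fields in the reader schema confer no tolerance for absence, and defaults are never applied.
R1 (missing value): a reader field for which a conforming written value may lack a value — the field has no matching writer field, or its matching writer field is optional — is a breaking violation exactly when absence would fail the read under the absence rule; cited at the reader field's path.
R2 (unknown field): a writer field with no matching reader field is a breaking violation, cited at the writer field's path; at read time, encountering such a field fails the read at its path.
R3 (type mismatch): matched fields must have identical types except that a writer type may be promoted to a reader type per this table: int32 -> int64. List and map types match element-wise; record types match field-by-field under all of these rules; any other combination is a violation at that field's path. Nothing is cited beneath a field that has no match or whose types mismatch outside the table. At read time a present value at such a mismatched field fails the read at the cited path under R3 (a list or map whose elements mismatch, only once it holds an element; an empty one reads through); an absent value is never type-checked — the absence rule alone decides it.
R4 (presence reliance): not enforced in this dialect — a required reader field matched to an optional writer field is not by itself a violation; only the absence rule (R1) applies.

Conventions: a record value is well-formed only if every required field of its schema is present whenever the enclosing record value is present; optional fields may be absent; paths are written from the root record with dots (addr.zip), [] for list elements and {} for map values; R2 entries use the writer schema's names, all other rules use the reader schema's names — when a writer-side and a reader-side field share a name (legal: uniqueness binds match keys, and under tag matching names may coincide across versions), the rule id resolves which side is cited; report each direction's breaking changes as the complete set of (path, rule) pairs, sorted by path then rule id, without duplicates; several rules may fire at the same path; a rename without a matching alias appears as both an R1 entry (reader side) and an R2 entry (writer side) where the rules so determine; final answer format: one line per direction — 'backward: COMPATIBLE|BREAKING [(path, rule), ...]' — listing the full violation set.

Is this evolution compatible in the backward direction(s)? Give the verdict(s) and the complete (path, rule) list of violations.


each type pair in Ticket: writer, then reader
backward analysis of Ticket with v2 as reader and v1 as writer:
  writer required, list<int32> -> list<int32>: reader attrs maps from writer extras
  writer required, bytes -> bytes: reader signature maps from writer signature
  writer required, bytes -> bytes: reader checksum maps from writer checksum
  writer required, string -> string: reader country maps from writer country
  writer required, float32 -> float32: reader score maps from writer score
  => no violations; backward on Ticket: COMPATIBLE
checking off the Ticket differences that do not matter here:
  renamed field extras to attrs in record Ticket (alias extras declared on the renamed field) -> fires no rule on Ticket, leaving the asked answer as it is
  field checksum in record Ticket: required changed to optional -> its effect on Ticket is confined to the forward direction, not asked

backward: COMPATIBLE []


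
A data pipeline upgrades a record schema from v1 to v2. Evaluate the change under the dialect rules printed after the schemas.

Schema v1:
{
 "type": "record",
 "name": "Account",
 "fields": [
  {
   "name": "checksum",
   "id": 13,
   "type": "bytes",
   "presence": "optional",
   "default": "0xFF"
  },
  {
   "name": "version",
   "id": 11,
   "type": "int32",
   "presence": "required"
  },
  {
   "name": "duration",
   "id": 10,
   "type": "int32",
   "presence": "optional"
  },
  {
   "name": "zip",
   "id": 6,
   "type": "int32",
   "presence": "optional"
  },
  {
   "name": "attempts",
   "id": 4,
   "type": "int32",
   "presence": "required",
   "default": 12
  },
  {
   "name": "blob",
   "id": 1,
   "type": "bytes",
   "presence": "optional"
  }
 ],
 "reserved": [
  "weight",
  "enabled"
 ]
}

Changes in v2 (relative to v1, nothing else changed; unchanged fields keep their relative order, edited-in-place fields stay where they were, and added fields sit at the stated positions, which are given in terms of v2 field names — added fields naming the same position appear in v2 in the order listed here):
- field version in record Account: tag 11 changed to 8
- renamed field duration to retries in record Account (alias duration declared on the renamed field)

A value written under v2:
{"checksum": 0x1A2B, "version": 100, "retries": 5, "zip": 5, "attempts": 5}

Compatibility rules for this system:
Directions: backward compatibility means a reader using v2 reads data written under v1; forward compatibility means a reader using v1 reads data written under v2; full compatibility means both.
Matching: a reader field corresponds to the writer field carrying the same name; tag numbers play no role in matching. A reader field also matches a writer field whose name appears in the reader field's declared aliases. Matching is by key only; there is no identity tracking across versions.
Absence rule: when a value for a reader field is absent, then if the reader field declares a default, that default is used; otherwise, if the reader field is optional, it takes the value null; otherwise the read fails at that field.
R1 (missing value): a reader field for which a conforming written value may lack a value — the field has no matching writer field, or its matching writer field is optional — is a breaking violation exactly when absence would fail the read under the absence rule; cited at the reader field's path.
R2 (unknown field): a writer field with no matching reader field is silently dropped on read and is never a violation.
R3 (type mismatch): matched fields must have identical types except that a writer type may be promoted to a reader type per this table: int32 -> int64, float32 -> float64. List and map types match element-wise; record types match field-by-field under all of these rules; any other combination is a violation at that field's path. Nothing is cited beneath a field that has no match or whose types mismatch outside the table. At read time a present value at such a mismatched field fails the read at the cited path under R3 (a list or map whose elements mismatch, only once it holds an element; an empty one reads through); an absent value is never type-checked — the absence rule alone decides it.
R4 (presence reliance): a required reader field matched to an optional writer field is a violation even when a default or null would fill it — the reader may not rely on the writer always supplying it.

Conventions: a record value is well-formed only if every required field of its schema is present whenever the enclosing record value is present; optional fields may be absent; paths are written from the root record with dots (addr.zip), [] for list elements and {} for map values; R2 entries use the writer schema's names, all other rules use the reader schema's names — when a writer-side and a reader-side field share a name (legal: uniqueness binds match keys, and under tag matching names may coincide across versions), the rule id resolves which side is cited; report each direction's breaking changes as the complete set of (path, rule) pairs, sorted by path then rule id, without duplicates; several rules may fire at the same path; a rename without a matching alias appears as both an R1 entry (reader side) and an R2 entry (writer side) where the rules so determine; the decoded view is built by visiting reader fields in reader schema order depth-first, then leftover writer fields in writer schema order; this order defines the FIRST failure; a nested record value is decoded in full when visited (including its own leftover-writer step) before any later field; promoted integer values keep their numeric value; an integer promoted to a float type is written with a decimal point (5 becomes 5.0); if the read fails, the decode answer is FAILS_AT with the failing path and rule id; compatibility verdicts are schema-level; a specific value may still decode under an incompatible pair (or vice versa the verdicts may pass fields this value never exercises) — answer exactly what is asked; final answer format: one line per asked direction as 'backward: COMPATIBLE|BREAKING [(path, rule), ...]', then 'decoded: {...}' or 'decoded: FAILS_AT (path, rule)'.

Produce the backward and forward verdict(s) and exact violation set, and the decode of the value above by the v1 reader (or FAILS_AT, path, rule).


in Account below, arrows point writer -> reader
backward for Account (reader v2, writer v1):
  checksum: paired with writer checksum (bytes -> bytes; writer optional)
  version: paired with writer version (int32 -> int32; writer required)
  retries: paired with writer duration (int32 -> int32; writer optional)
  zip: paired with writer zip (int32 -> int32; writer optional)
  attempts: paired with writer attempts (int32 -> int32; writer required)
  blob: paired with writer blob (bytes -> bytes; writer optional)
  nothing fires on Account: backward is COMPATIBLE
forward for Account (reader v1, writer v2):
  checksum: paired with writer checksum (bytes -> bytes; writer optional)
  version: paired with writer version (int32 -> int32; writer required)
  no writer field matches reader duration
  zip: paired with writer zip (int32 -> int32; writer optional)
  attempts: paired with writer attempts (int32 -> int32; writer required)
  blob: paired with writer blob (bytes -> bytes; writer optional)
  writer retries: unknown to reader
  nothing fires on Account: forward is COMPATIBLE
decode walk for Account under reader schema v1:
  checksum := 0x1A2B
  version := 100
  duration := null (absent, optional -> null)
  zip := 5
  attempts := 5
  blob := null (absent, optional -> null)
  writer retries: unknown -> dropped
  => decoded: {"checksum": 0x1A2B, "version": 100, "duration": null, "zip": 5, "attempts": 5, "blob": null}

backward: COMPATIBLE []; forward: COMPATIBLE []; decoded: {"checksum": 0x1A2B, "version": 100, "duration": null, "zip": 5, "attempts": 5, "blob": null}


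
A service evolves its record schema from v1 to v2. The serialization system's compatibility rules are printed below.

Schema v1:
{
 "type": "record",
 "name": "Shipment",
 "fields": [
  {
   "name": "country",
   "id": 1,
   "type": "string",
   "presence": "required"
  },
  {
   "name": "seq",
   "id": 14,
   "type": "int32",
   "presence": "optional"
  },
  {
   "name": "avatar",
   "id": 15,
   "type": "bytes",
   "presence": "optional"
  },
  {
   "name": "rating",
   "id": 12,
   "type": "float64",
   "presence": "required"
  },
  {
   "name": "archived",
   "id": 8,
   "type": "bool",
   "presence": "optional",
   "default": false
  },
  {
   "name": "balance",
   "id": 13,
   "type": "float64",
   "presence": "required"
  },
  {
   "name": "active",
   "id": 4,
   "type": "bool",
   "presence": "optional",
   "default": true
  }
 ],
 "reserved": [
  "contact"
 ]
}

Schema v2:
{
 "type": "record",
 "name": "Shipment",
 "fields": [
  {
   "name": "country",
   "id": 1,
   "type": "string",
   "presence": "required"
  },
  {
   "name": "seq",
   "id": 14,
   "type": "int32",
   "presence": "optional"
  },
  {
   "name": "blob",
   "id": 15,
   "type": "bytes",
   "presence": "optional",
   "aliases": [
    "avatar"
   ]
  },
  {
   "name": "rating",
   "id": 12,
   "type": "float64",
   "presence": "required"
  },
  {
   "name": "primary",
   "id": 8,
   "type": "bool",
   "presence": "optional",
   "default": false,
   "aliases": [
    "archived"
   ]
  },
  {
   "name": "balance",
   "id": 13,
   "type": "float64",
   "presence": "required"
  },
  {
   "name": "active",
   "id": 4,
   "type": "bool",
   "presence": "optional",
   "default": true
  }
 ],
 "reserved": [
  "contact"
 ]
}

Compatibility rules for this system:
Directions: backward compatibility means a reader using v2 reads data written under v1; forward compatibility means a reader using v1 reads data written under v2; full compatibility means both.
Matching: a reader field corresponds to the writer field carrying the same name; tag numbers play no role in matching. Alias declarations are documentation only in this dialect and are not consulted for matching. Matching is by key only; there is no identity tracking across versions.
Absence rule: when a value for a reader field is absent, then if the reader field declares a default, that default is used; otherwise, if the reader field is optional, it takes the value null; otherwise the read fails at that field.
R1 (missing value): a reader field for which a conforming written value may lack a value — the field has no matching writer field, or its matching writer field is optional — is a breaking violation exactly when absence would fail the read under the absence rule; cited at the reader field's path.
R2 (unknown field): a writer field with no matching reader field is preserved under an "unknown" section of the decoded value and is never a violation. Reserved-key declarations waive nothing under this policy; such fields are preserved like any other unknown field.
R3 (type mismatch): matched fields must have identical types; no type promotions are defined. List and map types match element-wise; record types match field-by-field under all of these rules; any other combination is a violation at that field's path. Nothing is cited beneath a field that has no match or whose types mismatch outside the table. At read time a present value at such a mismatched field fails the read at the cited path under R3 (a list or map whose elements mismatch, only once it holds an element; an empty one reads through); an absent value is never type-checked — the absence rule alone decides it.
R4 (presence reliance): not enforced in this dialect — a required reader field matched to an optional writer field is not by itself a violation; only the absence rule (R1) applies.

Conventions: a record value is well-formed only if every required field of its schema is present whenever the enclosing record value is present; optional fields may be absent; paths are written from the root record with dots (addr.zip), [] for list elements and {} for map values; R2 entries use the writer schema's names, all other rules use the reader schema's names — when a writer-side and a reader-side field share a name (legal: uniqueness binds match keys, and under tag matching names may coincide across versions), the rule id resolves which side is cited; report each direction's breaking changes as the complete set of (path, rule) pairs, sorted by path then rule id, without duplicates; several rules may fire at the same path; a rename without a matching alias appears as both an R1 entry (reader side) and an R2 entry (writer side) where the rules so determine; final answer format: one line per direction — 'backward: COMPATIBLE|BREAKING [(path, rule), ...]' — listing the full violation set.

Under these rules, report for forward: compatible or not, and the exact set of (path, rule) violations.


forward: COMPATIBLE []

each type pair in Shipment: writer, then reader
forward on Shipment — v1 reading data written by v2:
  writer required, string -> string: reader country maps from writer country
  writer optional, int32 -> int32: reader seq maps from writer seq
  avatar: no writer-side match
  writer required, float64 -> float64: reader rating maps from writer rating
  archived: no writer-side match
  writer required, float64 -> float64: reader balance maps from writer balance
  writer optional, bool -> bool: reader active maps from writer active
  leftover writer field: blob
  leftover writer field: primary
  => no violations; forward on Shipment: COMPATIBLE
checking off the Shipment differences that do not matter here:
  renamed field archived to primary in record Shipment (alias archived declared on the renamed field) -> fires no rule on Shipment, leaving the asked answer as it is
  renamed field avatar to blob in record Shipment (alias avatar declared on the renamed field) -> fires no rule on Shipment, leaving the asked answer as it is


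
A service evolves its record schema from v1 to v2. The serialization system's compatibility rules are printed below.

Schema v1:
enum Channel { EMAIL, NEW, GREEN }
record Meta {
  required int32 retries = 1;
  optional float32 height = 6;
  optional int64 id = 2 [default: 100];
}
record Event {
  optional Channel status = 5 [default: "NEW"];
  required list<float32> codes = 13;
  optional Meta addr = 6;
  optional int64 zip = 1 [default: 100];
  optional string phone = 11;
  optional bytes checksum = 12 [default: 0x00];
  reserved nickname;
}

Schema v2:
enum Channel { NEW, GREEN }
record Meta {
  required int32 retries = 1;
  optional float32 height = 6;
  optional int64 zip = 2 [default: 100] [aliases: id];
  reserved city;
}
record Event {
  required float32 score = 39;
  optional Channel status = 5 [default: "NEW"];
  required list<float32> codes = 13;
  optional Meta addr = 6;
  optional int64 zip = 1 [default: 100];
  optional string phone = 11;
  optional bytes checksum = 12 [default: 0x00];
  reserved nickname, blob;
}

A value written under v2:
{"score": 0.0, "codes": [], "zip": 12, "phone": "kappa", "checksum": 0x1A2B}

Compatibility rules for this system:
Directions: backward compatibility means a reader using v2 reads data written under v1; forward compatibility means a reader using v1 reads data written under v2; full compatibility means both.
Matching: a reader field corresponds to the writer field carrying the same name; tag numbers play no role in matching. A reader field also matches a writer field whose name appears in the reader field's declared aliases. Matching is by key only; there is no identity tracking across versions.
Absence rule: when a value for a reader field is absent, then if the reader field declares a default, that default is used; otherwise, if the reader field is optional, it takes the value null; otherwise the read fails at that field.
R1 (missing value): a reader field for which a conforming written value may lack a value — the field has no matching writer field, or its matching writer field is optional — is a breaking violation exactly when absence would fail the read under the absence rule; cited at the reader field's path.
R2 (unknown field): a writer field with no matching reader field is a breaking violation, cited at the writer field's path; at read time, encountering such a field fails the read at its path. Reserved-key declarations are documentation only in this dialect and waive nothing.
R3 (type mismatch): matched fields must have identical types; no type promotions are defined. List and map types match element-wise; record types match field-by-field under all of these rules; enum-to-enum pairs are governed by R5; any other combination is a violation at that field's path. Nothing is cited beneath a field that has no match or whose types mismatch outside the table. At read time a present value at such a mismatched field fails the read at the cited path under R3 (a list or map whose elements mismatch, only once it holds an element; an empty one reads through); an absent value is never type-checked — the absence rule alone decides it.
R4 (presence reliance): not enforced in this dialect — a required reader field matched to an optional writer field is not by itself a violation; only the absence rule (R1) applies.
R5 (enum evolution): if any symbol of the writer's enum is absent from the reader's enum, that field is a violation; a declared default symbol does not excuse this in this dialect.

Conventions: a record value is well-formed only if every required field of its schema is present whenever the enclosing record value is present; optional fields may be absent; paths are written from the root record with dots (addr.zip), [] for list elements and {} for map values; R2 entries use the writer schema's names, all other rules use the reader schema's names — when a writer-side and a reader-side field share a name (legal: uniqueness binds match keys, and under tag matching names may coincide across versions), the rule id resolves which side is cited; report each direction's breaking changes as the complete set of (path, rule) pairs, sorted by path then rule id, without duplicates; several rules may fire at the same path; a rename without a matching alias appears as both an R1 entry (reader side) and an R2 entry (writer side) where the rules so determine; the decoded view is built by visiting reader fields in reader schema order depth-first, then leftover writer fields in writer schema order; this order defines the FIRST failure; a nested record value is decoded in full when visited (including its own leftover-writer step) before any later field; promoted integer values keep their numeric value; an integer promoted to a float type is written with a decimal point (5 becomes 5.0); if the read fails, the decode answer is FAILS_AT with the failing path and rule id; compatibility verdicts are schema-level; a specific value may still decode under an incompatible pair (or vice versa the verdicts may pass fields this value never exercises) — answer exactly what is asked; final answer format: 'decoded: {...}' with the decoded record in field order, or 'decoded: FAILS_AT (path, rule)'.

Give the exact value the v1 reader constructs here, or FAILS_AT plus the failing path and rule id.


in Event below, arrows point writer -> reader
decoding the Event value with the v1 reader:
  status := "NEW" (absent -> default)
  codes := []
  addr := null (absent, optional -> null)
  zip := 12
  phone := "kappa"
  checksum := 0x1A2B
  read fails at score under R2 (unknown field)
  => FAILS_AT (score, R2)
diffs on Event not affecting the asked answer:
  renamed field id to zip in record Meta (alias id declared on the renamed field) -> changes Event's schema-level verdicts only — the decode of this value is the same
  enum Channel (field status in record Event): symbol EMAIL removed -> changes Event's schema-level verdicts only — the decode of this value is the same

decoded: FAILS_AT (score, R2)


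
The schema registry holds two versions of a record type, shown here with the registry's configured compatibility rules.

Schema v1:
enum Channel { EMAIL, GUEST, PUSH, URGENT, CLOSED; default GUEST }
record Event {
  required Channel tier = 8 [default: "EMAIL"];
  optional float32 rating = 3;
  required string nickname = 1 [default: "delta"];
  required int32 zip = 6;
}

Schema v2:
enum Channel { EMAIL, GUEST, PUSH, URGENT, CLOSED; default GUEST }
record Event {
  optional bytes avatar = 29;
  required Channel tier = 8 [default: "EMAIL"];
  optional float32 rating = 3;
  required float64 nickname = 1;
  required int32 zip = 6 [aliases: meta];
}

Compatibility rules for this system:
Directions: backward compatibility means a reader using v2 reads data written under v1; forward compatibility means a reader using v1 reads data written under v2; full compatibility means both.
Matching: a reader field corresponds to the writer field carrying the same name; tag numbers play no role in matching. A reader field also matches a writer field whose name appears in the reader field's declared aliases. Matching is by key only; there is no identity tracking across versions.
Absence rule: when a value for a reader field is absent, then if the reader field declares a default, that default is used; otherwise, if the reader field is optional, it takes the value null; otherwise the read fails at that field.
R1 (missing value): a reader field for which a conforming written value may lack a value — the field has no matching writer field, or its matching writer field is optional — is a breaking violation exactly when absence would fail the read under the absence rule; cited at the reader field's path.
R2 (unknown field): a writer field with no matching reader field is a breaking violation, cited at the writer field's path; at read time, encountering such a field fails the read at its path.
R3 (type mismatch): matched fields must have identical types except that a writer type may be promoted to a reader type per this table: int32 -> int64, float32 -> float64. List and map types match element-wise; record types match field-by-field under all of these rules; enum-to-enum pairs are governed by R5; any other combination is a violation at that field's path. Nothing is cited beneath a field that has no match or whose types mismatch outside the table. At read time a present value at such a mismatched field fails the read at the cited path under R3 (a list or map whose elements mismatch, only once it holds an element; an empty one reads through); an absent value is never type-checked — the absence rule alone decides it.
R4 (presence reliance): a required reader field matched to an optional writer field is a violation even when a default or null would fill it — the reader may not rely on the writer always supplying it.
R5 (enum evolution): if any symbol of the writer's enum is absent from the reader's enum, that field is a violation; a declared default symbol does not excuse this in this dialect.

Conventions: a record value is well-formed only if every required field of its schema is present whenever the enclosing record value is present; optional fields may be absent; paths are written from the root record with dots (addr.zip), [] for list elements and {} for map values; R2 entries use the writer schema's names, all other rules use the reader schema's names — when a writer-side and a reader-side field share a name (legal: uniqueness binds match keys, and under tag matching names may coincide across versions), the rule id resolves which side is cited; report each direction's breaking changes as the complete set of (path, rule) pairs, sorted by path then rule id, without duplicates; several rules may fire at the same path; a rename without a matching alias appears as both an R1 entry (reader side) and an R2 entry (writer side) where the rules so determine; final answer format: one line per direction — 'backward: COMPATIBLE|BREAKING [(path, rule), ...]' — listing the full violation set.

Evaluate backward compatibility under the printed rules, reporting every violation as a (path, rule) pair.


backward: BREAKING [(nickname, R3)]

arrows below run writer -> reader for Event
backward for Event (reader v2, writer v1):
  avatar: no writer match
  Channel -> Channel, writer required: tier aligns to tier
  float32 -> float32, writer optional: rating aligns to rating
  string -> float64, writer required: nickname aligns to nickname
  int32 -> int32, writer required: zip aligns to zip
  breaking: (nickname, R3)
  => 1 violation(s): backward is BREAKING for Event
diffs on Event not affecting the asked answer:
  added field avatar to record Event: optional bytes, tag 29 (in v2 it sits immediately before tier) -> matters only for Event's forward compatibility — outside the asked direction


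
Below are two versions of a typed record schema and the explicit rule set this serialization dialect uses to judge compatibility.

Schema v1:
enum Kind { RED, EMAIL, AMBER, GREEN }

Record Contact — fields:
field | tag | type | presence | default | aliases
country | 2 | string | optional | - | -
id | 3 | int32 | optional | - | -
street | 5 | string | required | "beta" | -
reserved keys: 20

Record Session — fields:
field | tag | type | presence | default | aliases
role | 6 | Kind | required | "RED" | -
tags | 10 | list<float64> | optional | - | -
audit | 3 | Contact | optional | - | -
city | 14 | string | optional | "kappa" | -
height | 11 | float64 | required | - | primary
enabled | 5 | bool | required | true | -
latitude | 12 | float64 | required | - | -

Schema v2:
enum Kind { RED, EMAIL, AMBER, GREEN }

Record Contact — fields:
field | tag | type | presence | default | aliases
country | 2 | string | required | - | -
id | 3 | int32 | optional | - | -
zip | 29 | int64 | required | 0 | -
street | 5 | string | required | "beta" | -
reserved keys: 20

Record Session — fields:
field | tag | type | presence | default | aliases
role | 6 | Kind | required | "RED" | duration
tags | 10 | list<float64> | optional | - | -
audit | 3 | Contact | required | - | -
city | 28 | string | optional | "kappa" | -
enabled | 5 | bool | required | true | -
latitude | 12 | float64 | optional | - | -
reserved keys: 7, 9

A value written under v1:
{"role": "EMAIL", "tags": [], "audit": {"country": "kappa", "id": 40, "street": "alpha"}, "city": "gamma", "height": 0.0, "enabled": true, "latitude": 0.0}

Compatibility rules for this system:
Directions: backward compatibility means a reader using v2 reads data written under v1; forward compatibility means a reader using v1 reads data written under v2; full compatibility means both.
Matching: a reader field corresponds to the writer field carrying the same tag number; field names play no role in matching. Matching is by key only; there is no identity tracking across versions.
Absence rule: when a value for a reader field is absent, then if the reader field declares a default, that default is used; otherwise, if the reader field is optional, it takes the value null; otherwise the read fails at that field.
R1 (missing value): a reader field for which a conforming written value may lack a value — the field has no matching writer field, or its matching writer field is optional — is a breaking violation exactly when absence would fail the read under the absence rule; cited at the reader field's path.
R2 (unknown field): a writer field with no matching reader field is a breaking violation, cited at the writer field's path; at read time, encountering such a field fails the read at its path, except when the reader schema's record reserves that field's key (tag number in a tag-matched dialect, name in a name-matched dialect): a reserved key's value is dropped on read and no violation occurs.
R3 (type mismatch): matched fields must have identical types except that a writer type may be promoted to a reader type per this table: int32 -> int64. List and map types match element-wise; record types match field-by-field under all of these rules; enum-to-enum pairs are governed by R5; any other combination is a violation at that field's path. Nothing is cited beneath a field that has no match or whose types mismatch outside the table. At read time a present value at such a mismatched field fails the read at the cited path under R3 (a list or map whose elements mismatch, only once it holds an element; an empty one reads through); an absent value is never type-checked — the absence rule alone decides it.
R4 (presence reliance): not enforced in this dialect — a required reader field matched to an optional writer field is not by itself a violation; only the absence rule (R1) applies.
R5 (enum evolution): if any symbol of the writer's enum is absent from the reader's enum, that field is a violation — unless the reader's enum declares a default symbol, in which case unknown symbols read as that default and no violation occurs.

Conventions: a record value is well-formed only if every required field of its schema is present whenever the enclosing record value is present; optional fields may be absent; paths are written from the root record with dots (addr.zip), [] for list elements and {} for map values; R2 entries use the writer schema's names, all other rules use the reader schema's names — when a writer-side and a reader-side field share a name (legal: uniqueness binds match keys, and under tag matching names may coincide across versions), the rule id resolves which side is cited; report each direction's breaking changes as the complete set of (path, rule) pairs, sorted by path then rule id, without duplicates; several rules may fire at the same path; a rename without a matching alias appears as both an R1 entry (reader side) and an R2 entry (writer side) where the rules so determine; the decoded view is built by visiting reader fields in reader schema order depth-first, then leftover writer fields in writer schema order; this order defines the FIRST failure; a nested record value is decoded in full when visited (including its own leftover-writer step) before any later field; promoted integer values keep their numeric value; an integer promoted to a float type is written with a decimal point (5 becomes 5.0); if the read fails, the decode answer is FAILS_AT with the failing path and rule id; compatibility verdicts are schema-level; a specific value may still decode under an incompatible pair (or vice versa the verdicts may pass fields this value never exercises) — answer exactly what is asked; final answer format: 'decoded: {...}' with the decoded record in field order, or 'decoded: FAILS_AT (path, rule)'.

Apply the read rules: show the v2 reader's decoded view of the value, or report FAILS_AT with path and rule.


each type pair in Session: writer, then reader
migrating the Session value to v2:
  role := "EMAIL"
  tags := []
  audit.country := "kappa"
  audit.id := 40
  audit.zip := 0 (missing; default applied)
  audit.street := "alpha"
  city := "kappa" (missing; default applied)
  enabled := true
  latitude := 0.0
  read fails at city under R2 (unknown field)
  => FAILS_AT (city, R2)
checking off the Session differences that do not matter here:
  removed field height from record Session -> schema-level compatibility only; this Session value's decode is unchanged
  added field zip to record Contact: required int64, tag 29, default 0 (in v2 it sits immediately before street) -> schema-level compatibility only; this Session value's decode is unchanged
  field country in record Contact: optional changed to required -> schema-level compatibility only; this Session value's decode is unchanged
  field latitude in record Session: required changed to optional -> schema-level compatibility only; this Session value's decode is unchanged
  field audit in record Session: optional changed to required -> schema-level compatibility only; this Session value's decode is unchanged

decoded: FAILS_AT (city, R2)
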